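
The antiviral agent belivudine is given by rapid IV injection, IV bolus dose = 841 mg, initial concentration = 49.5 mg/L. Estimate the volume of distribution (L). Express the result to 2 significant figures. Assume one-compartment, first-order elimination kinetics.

Vd = Dose / C₀ = 841.0 / 49.5 = 16.99 L

17 L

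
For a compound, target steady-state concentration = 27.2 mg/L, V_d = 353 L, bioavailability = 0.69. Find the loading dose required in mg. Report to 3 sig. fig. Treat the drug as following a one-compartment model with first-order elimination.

LD = Css × Vd / F = 27.2 × 353 / 0.69 = 13920 mg

13900 mg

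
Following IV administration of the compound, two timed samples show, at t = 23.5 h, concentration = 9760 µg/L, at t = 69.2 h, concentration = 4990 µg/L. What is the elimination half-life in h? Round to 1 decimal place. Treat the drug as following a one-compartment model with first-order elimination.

47.2 h

k = ln(C₁/C₂) / (t₂ − t₁) = ln(9760/4990) / (69.2 − 23.5)
  = 0.6709 / 45.70 = 0.01468 h⁻¹
t½ = ln2 / k = 0.693147 / 0.01468 = 47.22 h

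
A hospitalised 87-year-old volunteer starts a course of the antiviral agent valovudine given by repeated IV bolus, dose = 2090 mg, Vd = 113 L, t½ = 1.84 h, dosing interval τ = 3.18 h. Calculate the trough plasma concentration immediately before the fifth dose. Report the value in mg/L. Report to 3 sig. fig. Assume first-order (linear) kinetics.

C₀ per dose = Dose / Vd = 2090 / 113 = 18.50 mg/L
k = ln2 / t½ = 0.693147 / 1.84 = 0.3767 h⁻¹
Fraction remaining after one interval: r = e^(−kτ) = e^(−0.3767 × 3.18) = 0.3018
Before dose 5, 4 doses have been given (aged 1τ, 2τ, 3τ, 4τ).
C_trough = C₀ × (r + r² + … + r^4) = C₀ × r(1−r^4)/(1−r)
        = 18.50 × 0.3018 × (1 − 0.008296) / (1 − 0.3018) = 7.930 mg/L

7.93 mg/L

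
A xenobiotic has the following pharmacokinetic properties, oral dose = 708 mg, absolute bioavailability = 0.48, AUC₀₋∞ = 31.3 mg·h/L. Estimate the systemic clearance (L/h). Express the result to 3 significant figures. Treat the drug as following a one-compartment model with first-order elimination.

CL = F·Dose / AUC = 0.48 × 708 / 31.3 = 10.86 L/h

10.9 L/h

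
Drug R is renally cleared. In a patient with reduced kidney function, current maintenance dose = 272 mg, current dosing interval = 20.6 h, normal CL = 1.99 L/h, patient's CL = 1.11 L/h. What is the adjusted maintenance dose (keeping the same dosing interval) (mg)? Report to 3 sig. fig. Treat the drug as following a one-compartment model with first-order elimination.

To keep the same average steady-state level, dosing rate must scale with clearance.
CL ratio = 1.11 / 1.99 = 0.5578
New dose (same interval) = 272 × 0.5578 = 151.7 mg

152 mg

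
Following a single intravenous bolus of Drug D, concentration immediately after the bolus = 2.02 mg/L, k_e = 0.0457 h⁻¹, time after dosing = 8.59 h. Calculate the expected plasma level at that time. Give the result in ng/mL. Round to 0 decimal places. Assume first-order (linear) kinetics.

C = C₀ · e^(−k·t) = 2.020 × e^(−0.04570 × 8.59)
  = 2.020 × 0.6753 = 1.364 mg/L
Convert: 1.364 mg/L × 1000 = 1364 ng/mL

1364 ng/mL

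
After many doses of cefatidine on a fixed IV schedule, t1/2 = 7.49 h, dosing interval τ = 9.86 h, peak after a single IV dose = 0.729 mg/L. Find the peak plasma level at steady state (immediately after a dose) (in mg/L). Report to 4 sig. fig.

k = ln2 / t½ = 0.693147 / 7.49 = 0.09254 h⁻¹
e^(−kτ) = e^(−0.09254 × 9.86) = 0.4015
Accumulation ratio R = 1 / (1 − e^(−kτ)) = 1 / (1 − 0.4015) = 1.671
Steady-state peak = C₀ × R = 0.729 × 1.671 = 1.218 mg/L

1.218 mg/L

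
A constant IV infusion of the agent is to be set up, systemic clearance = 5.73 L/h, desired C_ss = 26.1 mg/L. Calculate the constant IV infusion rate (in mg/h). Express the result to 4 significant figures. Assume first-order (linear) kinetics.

149.6 mg/h

At steady state, infusion rate R₀ = Css × CL = 26.1 × 5.730 = 149.6 mg/h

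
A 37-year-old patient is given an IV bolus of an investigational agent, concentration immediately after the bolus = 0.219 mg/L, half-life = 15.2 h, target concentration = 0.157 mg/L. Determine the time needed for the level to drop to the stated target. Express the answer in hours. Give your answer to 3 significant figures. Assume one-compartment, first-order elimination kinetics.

k = ln2 / t½ = 0.693147 / 15.2 = 0.04560 h⁻¹
t = ln(C₀ / C) / k = ln(0.2190 / 0.157) / 0.04560
  = ln(1.395) / 0.04560 = 0.3329 / 0.04560 = 7.300 h

7.30 h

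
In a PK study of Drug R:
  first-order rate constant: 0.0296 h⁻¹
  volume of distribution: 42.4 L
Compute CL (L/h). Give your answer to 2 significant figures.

1.3 L/h

CL = k × Vd = 0.0296 × 42.4 = 1.255 L/h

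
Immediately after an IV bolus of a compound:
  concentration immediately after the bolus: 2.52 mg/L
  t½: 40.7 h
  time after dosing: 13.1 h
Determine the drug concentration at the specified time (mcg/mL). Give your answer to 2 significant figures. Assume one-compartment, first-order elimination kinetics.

2.0 mcg/mL

k = ln2 / t½ = 0.693147 / 40.7 = 0.01703 h⁻¹
C = C₀ · e^(−k·t) = 2.520 × e^(−0.01703 × 13.1)
  = 2.520 × 0.8000 = 2.016 mg/L
(2.016 mg/L = 2.016 mcg/mL)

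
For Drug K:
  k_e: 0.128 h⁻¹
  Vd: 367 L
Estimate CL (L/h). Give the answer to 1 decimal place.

CL = k × Vd = 0.128 × 367 = 46.98 L/h

47.0 L/h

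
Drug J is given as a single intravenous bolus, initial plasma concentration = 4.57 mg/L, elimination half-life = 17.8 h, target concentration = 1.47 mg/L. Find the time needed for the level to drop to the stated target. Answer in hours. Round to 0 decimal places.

k = ln2 / t½ = 0.693147 / 17.8 = 0.03894 h⁻¹
t = ln(C₀ / C) / k = ln(4.570 / 1.47) / 0.03894
  = ln(3.109) / 0.03894 = 1.134 / 0.03894 = 29.12 h

29 h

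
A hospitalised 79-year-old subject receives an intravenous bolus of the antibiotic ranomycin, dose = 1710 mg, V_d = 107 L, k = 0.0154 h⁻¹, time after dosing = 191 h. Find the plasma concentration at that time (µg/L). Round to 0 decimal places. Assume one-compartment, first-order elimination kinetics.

844 µg/L

C₀ = Dose / Vd = 1710 / 107 = 15.98 mg/L
C = C₀ · e^(−k·t) = 15.98 × e^(−0.01540 × 191)
  = 15.98 × 0.05279 = 0.8436 mg/L
Convert: 0.8436 mg/L × 1000 = 843.6 µg/L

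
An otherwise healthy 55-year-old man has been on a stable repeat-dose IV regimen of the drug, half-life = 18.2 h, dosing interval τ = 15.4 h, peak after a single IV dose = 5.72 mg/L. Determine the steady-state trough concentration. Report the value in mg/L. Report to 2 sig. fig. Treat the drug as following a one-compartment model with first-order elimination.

k = ln2 / t½ = 0.693147 / 18.2 = 0.03809 h⁻¹
e^(−kτ) = e^(−0.03809 × 15.4) = 0.5562
Accumulation ratio R = 1 / (1 − e^(−kτ)) = 1 / (1 − 0.5562) = 2.253
Steady-state trough = C₀ × R × e^(−kτ) = 5.72 × 2.253 × 0.5562 = 7.168 mg/L

7.2 mg/L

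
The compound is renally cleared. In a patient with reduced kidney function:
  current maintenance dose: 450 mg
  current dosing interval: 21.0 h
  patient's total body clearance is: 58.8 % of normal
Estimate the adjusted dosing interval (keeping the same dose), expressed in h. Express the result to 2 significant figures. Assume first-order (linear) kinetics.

36 h

To keep the same average steady-state level, dosing rate must scale with clearance.
CL ratio = 58.8 / 100 = 0.5880
New interval (same dose) = 21.0 / 0.5880 = 35.71 h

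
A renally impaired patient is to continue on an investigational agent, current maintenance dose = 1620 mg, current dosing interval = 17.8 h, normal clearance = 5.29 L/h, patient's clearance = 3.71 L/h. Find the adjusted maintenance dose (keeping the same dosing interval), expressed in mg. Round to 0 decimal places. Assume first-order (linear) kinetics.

1136 mg

To keep the same average steady-state level, dosing rate must scale with clearance.
CL ratio = 3.71 / 5.29 = 0.7013
New dose (same interval) = 1620 × 0.7013 = 1136 mg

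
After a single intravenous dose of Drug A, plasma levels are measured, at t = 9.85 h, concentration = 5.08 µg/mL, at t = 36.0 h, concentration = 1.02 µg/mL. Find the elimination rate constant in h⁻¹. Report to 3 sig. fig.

k = ln(C₁/C₂) / (t₂ − t₁) = ln(5.08/1.02) / (36.0 − 9.85)
  = 1.606 / 26.15 = 0.06141 h⁻¹

0.0614 h⁻¹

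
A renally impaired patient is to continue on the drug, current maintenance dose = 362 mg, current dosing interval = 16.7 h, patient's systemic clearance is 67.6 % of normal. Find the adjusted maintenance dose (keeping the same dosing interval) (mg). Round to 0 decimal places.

245 mg

To keep the same average steady-state level, dosing rate must scale with clearance.
CL ratio = 67.6 / 100 = 0.6760
New dose (same interval) = 362 × 0.6760 = 244.7 mg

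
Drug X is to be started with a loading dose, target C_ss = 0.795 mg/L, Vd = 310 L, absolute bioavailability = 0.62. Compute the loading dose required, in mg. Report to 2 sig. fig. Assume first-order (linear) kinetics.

400 mg

LD = Css × Vd / F = 0.795 × 310 / 0.62 = 397.5 mg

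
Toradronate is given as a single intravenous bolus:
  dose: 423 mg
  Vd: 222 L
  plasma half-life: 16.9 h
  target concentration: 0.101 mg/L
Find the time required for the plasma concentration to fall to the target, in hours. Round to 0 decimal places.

72 h

C₀ = Dose / Vd = 423.0 / 222 = 1.905 mg/L
k = ln2 / t½ = 0.693147 / 16.9 = 0.04101 h⁻¹
t = ln(C₀ / C) / k = ln(1.905 / 0.101) / 0.04101
  = ln(18.86) / 0.04101 = 2.937 / 0.04101 = 71.62 h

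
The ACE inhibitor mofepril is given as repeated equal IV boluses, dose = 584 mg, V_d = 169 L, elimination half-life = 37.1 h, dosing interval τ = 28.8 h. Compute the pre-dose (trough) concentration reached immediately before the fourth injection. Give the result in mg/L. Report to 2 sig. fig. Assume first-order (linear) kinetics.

C₀ per dose = Dose / Vd = 584 / 169 = 3.456 mg/L
k = ln2 / t½ = 0.693147 / 37.1 = 0.01868 h⁻¹
Fraction remaining after one interval: r = e^(−kτ) = e^(−0.01868 × 28.8) = 0.5839
Before dose 4, 3 doses have been given (aged 1τ, 2τ, 3τ).
C_trough = C₀ × (r + r² + … + r^3) = C₀ × r(1−r^3)/(1−r)
        = 3.456 × 0.5839 × (1 − 0.1991) / (1 − 0.5839) = 3.884 mg/L

3.9 mg/L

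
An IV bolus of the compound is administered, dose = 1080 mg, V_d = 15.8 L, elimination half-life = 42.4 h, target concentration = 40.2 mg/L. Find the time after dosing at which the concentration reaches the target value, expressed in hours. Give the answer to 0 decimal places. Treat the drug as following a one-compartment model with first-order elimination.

32 h

C₀ = Dose / Vd = 1080 / 15.8 = 68.35 mg/L
k = ln2 / t½ = 0.693147 / 42.4 = 0.01635 h⁻¹
t = ln(C₀ / C) / k = ln(68.35 / 40.2) / 0.01635
  = ln(1.700) / 0.01635 = 0.5306 / 0.01635 = 32.45 h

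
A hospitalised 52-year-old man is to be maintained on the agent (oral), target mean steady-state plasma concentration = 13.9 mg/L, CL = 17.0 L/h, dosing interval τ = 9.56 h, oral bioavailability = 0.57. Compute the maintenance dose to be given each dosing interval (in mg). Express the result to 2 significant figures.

At steady state, F × (Dose/τ) = Css × CL.
Dose = Css × CL × τ / F = 13.9 × 17.00 × 9.56 / 0.57 = 3963 mg

4000 mg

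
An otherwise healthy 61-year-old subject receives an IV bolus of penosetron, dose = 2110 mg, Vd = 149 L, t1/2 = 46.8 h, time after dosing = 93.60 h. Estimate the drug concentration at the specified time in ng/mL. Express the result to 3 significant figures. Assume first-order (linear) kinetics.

3540 ng/mL

C₀ = Dose / Vd = 2110 / 149 = 14.16 mg/L
k = ln2 / t½ = 0.693147 / 46.8 = 0.01481 h⁻¹
t / t½ = 93.60 / 46.8 = 2 half-lives
C = C₀ × (1/2)^2 = 14.16 × 0.2500 = 3.540 mg/L
Convert: 3.540 mg/L × 1000 = 3540 ng/mL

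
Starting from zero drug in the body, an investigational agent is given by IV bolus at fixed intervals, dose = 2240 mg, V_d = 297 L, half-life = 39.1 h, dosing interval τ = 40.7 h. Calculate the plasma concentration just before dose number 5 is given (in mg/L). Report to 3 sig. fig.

C₀ per dose = Dose / Vd = 2240 / 297 = 7.542 mg/L
k = ln2 / t½ = 0.693147 / 39.1 = 0.01773 h⁻¹
Fraction remaining after one interval: r = e^(−kτ) = e^(−0.01773 × 40.7) = 0.4860
Before dose 5, 4 doses have been given (aged 1τ, 2τ, 3τ, 4τ).
C_trough = C₀ × (r + r² + … + r^4) = C₀ × r(1−r^4)/(1−r)
        = 7.542 × 0.4860 × (1 − 0.05579) / (1 − 0.4860) = 6.733 mg/L

6.73 mg/L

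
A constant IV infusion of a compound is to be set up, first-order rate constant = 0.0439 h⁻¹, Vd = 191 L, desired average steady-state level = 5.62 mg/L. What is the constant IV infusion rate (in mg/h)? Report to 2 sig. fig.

CL = k × Vd = 0.04390 × 191 = 8.385 L/h
At steady state, infusion rate R₀ = Css × CL = 5.62 × 8.385 = 47.12 mg/h

47 mg/h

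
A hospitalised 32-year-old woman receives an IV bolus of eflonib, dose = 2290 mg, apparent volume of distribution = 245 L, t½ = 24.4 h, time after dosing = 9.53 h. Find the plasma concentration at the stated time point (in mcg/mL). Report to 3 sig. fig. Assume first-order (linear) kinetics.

7.13 mcg/mL

C₀ = Dose / Vd = 2290 / 245 = 9.347 mg/L
k = ln2 / t½ = 0.693147 / 24.4 = 0.02841 h⁻¹
C = C₀ · e^(−k·t) = 9.347 × e^(−0.02841 × 9.53)
  = 9.347 × 0.7628 = 7.130 mg/L
(7.130 mg/L = 7.130 mcg/mL)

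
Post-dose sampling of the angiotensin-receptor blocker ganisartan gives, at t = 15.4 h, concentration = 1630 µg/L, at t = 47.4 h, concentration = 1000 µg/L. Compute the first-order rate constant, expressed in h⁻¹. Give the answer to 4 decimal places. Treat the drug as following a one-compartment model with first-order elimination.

0.0153 h⁻¹

k = ln(C₁/C₂) / (t₂ − t₁) = ln(1630/1000) / (47.4 − 15.4)
  = 0.4886 / 32.00 = 0.01527 h⁻¹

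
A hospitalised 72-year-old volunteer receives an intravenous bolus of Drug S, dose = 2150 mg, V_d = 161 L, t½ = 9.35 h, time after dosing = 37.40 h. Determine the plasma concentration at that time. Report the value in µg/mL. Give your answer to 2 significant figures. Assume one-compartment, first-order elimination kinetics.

C₀ = Dose / Vd = 2150 / 161 = 13.35 mg/L
k = ln2 / t½ = 0.693147 / 9.35 = 0.07413 h⁻¹
t / t½ = 37.40 / 9.35 = 4 half-lives
C = C₀ × (1/2)^4 = 13.35 × 0.06250 = 0.8344 mg/L
(0.8344 mg/L = 0.8344 µg/mL)

0.83 µg/mL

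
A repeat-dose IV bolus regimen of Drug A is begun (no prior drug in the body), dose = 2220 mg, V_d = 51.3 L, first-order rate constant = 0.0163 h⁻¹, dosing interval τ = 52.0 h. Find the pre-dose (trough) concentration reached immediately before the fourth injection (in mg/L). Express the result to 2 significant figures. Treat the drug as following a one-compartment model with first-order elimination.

C₀ per dose = Dose / Vd = 2220 / 51.3 = 43.27 mg/L
Fraction remaining after one interval: r = e^(−kτ) = e^(−0.01630 × 52.0) = 0.4284
Before dose 4, 3 doses have been given (aged 1τ, 2τ, 3τ).
C_trough = C₀ × (r + r² + … + r^3) = C₀ × r(1−r^3)/(1−r)
        = 43.27 × 0.4284 × (1 − 0.07862) / (1 − 0.4284) = 29.88 mg/L

30 mg/L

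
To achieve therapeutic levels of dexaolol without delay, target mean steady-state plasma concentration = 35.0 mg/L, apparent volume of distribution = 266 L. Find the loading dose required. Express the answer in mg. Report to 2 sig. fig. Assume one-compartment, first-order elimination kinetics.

9300 mg

LD = Css × Vd = 35.0 × 266 = 9310 mg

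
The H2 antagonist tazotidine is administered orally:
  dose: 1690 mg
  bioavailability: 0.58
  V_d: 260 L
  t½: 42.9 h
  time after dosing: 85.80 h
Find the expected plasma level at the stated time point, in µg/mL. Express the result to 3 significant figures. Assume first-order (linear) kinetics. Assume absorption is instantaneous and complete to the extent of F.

Amount reaching circulation = F × Dose = 0.58 × 1690 = 980.2 mg
C₀ = F·Dose / Vd = 980.2 / 260 = 3.770 mg/L
k = ln2 / t½ = 0.693147 / 42.9 = 0.01616 h⁻¹
t / t½ = 85.80 / 42.9 = 2 half-lives
C = C₀ × (1/2)^2 = 3.770 × 0.2500 = 0.9425 mg/L
(0.9425 mg/L = 0.9425 µg/mL)

0.943 µg/mL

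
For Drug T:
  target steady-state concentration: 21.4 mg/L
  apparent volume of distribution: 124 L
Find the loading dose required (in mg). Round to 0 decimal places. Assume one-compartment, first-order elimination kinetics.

LD = Css × Vd = 21.4 × 124 = 2654 mg

2654 mg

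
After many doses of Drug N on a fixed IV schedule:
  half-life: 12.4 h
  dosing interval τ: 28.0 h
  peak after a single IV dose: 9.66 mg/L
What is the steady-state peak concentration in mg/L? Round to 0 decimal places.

k = ln2 / t½ = 0.693147 / 12.4 = 0.05590 h⁻¹
e^(−kτ) = e^(−0.05590 × 28.0) = 0.2090
Accumulation ratio R = 1 / (1 − e^(−kτ)) = 1 / (1 − 0.2090) = 1.264
Steady-state peak = C₀ × R = 9.66 × 1.264 = 12.21 mg/L

12 mg/L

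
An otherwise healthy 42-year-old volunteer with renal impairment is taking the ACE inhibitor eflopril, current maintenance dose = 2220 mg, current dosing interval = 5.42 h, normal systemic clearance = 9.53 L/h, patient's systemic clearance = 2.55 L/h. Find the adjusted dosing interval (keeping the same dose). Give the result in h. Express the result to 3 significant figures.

20.3 h

To keep the same average steady-state level, dosing rate must scale with clearance.
CL ratio = 2.55 / 9.53 = 0.2676
New interval (same dose) = 5.42 / 0.2676 = 20.25 h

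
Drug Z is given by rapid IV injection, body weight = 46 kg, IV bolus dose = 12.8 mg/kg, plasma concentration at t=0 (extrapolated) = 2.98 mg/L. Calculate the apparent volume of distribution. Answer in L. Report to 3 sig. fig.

198 L

Dose = 12.8 × 46 = 588.8 mg
Vd = Dose / C₀ = 588.8 / 2.98 = 197.6 L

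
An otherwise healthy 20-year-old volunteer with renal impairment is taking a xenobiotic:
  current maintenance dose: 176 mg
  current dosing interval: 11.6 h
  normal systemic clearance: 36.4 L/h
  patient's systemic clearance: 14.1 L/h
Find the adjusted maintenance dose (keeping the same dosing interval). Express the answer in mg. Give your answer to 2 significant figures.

To keep the same average steady-state level, dosing rate must scale with clearance.
CL ratio = 14.1 / 36.4 = 0.3874
New dose (same interval) = 176 × 0.3874 = 68.18 mg

68 mg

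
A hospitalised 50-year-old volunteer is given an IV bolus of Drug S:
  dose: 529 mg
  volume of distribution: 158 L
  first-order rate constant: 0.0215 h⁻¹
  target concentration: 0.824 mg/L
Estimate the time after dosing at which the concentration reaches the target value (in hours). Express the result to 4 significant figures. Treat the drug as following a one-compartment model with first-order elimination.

C₀ = Dose / Vd = 529.0 / 158 = 3.348 mg/L
t = ln(C₀ / C) / k = ln(3.348 / 0.824) / 0.02150
  = ln(4.063) / 0.02150 = 1.402 / 0.02150 = 65.21 h

65.21 h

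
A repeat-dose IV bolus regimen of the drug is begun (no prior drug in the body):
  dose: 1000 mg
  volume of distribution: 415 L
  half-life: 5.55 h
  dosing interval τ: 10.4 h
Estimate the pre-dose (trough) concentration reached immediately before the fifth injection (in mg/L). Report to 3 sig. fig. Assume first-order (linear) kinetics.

C₀ per dose = Dose / Vd = 1000 / 415 = 2.410 mg/L
k = ln2 / t½ = 0.693147 / 5.55 = 0.1249 h⁻¹
Fraction remaining after one interval: r = e^(−kτ) = e^(−0.1249 × 10.4) = 0.2728
Before dose 5, 4 doses have been given (aged 1τ, 2τ, 3τ, 4τ).
C_trough = C₀ × (r + r² + … + r^4) = C₀ × r(1−r^4)/(1−r)
        = 2.410 × 0.2728 × (1 − 0.005538) / (1 − 0.2728) = 0.8991 mg/L

0.899 mg/L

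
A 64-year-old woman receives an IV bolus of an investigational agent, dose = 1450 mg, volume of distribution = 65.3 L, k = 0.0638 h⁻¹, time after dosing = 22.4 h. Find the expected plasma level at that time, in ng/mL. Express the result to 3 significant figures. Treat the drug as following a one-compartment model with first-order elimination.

C₀ = Dose / Vd = 1450 / 65.3 = 22.21 mg/L
C = C₀ · e^(−k·t) = 22.21 × e^(−0.06380 × 22.4)
  = 22.21 × 0.2395 = 5.319 mg/L
Convert: 5.319 mg/L × 1000 = 5319 ng/mL

5320 ng/mL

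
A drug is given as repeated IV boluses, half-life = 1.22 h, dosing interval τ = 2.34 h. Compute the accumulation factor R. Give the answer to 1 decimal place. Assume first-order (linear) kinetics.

1.4

k = ln2 / t½ = 0.693147 / 1.22 = 0.5682 h⁻¹
e^(−kτ) = e^(−0.5682 × 2.34) = 0.2646
Accumulation ratio R = 1 / (1 − e^(−kτ)) = 1 / (1 − 0.2646) = 1.360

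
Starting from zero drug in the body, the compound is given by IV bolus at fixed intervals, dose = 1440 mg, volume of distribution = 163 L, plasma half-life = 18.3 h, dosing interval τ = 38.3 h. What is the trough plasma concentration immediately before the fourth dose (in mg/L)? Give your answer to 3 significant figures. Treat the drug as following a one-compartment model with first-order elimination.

C₀ per dose = Dose / Vd = 1440 / 163 = 8.834 mg/L
k = ln2 / t½ = 0.693147 / 18.3 = 0.03788 h⁻¹
Fraction remaining after one interval: r = e^(−kτ) = e^(−0.03788 × 38.3) = 0.2344
Before dose 4, 3 doses have been given (aged 1τ, 2τ, 3τ).
C_trough = C₀ × (r + r² + … + r^3) = C₀ × r(1−r^3)/(1−r)
        = 8.834 × 0.2344 × (1 − 0.01288) / (1 − 0.2344) = 2.670 mg/L

2.67 mg/L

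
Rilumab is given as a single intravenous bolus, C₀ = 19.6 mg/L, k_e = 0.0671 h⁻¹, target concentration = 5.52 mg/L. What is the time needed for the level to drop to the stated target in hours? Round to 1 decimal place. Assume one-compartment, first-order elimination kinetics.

18.9 h

t = ln(C₀ / C) / k = ln(19.60 / 5.52) / 0.06710
  = ln(3.551) / 0.06710 = 1.267 / 0.06710 = 18.88 h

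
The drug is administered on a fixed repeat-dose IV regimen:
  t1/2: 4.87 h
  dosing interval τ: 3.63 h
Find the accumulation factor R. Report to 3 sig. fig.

2.48

k = ln2 / t½ = 0.693147 / 4.87 = 0.1423 h⁻¹
e^(−kτ) = e^(−0.1423 × 3.63) = 0.5966
Accumulation ratio R = 1 / (1 − e^(−kτ)) = 1 / (1 − 0.5966) = 2.479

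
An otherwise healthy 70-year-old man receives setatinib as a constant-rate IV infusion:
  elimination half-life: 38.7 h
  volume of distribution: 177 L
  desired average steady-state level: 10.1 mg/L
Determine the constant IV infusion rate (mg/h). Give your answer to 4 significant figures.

k = ln2 / t½ = 0.693147 / 38.7 = 0.01791 h⁻¹
CL = k × Vd = 0.01791 × 177 = 3.170 L/h
At steady state, infusion rate R₀ = Css × CL = 10.1 × 3.170 = 32.02 mg/h

32.02 mg/h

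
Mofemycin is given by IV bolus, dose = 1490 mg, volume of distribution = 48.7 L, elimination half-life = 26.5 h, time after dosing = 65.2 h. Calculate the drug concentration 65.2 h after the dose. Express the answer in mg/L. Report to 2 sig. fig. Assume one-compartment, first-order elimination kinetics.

5.6 mg/L

C₀ = Dose / Vd = 1490 / 48.7 = 30.60 mg/L
k = ln2 / t½ = 0.693147 / 26.5 = 0.02616 h⁻¹
C = C₀ · e^(−k·t) = 30.60 × e^(−0.02616 × 65.2)
  = 30.60 × 0.1817 = 5.560 mg/L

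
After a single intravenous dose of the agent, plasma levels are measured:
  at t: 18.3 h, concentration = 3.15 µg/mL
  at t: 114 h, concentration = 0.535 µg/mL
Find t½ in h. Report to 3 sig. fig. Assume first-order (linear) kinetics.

37.4 h

k = ln(C₁/C₂) / (t₂ − t₁) = ln(3.15/0.535) / (114 − 18.3)
  = 1.773 / 95.70 = 0.01853 h⁻¹
t½ = ln2 / k = 0.693147 / 0.01853 = 37.41 h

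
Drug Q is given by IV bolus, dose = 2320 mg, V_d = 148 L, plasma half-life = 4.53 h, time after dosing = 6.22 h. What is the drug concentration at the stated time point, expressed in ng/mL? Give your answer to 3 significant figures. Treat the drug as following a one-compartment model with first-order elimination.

6050 ng/mL

C₀ = Dose / Vd = 2320 / 148 = 15.68 mg/L
k = ln2 / t½ = 0.693147 / 4.53 = 0.1530 h⁻¹
C = C₀ · e^(−k·t) = 15.68 × e^(−0.1530 × 6.22)
  = 15.68 × 0.3861 = 6.054 mg/L
Convert: 6.054 mg/L × 1000 = 6054 ng/mL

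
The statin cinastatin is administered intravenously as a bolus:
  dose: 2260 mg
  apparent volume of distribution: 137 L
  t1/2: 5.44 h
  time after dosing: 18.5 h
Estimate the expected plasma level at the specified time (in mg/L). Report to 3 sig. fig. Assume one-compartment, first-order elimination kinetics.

1.56 mg/L

C₀ = Dose / Vd = 2260 / 137 = 16.50 mg/L
k = ln2 / t½ = 0.693147 / 5.44 = 0.1274 h⁻¹
C = C₀ · e^(−k·t) = 16.50 × e^(−0.1274 × 18.5)
  = 16.50 × 0.09471 = 1.563 mg/L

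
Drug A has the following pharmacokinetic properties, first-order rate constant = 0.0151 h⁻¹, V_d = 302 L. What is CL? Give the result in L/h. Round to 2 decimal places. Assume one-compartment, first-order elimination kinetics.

CL = k × Vd = 0.0151 × 302 = 4.560 L/h

4.56 L/h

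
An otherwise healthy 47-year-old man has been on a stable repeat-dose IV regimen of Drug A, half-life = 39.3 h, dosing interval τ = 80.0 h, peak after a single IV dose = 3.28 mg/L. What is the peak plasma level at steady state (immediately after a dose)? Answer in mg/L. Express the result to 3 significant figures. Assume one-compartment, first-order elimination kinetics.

4.34 mg/L

k = ln2 / t½ = 0.693147 / 39.3 = 0.01764 h⁻¹
e^(−kτ) = e^(−0.01764 × 80.0) = 0.2439
Accumulation ratio R = 1 / (1 − e^(−kτ)) = 1 / (1 − 0.2439) = 1.323
Steady-state peak = C₀ × R = 3.28 × 1.323 = 4.339 mg/L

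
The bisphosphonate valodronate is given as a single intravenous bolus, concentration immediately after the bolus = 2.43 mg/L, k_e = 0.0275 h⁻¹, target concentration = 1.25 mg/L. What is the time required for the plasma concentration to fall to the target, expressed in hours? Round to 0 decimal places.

t = ln(C₀ / C) / k = ln(2.430 / 1.25) / 0.02750
  = ln(1.944) / 0.02750 = 0.6647 / 0.02750 = 24.17 h

24 h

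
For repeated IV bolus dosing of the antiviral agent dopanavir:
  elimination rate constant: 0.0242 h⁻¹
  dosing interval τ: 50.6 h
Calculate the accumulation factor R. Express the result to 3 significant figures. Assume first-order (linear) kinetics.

1.42

e^(−kτ) = e^(−0.02420 × 50.6) = 0.2939
Accumulation ratio R = 1 / (1 − e^(−kτ)) = 1 / (1 − 0.2939) = 1.416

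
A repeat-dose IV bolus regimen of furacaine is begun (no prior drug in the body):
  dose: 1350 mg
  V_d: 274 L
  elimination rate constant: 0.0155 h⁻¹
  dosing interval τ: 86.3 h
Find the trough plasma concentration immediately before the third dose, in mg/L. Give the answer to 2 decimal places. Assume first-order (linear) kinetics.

C₀ per dose = Dose / Vd = 1350 / 274 = 4.927 mg/L
Fraction remaining after one interval: r = e^(−kτ) = e^(−0.01550 × 86.3) = 0.2625
Before dose 3, 2 doses have been given (aged 1τ, 2τ).
C_trough = C₀ × (r + r²) = 4.927 × (0.2625 + 0.06891) = 1.633 mg/L

1.63 mg/L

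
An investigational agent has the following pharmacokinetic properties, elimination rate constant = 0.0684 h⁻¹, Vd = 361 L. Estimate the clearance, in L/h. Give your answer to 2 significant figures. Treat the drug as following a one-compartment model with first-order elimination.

25 L/h

CL = k × Vd = 0.0684 × 361 = 24.69 L/h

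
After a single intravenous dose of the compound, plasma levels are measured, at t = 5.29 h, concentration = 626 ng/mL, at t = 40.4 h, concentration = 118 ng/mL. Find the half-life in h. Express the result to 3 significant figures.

k = ln(C₁/C₂) / (t₂ − t₁) = ln(626/118) / (40.4 − 5.29)
  = 1.669 / 35.11 = 0.04754 h⁻¹
t½ = ln2 / k = 0.693147 / 0.04754 = 14.58 h

14.6 h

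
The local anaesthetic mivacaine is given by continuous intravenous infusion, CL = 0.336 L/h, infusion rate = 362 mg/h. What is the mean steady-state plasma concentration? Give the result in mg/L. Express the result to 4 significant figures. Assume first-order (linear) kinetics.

At steady state Css = R₀ / CL = 362 / 0.3360 = 1077 mg/L

1077 mg/L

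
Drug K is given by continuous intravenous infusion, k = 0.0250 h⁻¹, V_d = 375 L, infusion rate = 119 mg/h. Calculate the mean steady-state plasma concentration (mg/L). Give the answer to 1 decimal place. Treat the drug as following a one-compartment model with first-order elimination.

CL = k × Vd = 0.02500 × 375 = 9.375 L/h
At steady state Css = R₀ / CL = 119 / 9.375 = 12.69 mg/L

12.7 mg/L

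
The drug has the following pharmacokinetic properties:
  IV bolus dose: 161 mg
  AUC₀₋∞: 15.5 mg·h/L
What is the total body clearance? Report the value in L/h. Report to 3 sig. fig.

10.4 L/h

CL = Dose / AUC = 161 / 15.5 = 10.39 L/h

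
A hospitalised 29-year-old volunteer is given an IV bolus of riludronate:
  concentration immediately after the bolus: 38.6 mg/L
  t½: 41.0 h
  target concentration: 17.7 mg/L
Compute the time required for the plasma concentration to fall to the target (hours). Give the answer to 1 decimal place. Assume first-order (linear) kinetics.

k = ln2 / t½ = 0.693147 / 41.0 = 0.01691 h⁻¹
t = ln(C₀ / C) / k = ln(38.60 / 17.7) / 0.01691
  = ln(2.181) / 0.01691 = 0.7798 / 0.01691 = 46.11 h

46.1 h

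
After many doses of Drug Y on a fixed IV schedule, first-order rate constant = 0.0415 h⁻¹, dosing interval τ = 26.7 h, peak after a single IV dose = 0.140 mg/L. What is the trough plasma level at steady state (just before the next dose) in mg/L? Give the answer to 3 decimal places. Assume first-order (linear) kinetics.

0.069 mg/L

e^(−kτ) = e^(−0.04150 × 26.7) = 0.3302
Accumulation ratio R = 1 / (1 − e^(−kτ)) = 1 / (1 − 0.3302) = 1.493
Steady-state trough = C₀ × R × e^(−kτ) = 0.140 × 1.493 × 0.3302 = 0.06902 mg/L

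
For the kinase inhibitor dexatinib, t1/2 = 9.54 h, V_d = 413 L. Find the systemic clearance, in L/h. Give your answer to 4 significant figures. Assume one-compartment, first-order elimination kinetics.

30.01 L/h

k = ln2 / t½ = 0.693147 / 9.54 = 0.07266 h⁻¹
CL = k × Vd = 0.07266 × 413 = 30.01 L/h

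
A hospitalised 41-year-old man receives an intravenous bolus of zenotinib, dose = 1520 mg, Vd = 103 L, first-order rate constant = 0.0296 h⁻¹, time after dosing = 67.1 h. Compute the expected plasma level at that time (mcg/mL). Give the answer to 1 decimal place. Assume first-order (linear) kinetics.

C₀ = Dose / Vd = 1520 / 103 = 14.76 mg/L
C = C₀ · e^(−k·t) = 14.76 × e^(−0.02960 × 67.1)
  = 14.76 × 0.1372 = 2.025 mg/L
(2.025 mg/L = 2.025 mcg/mL)

2.0 mcg/mL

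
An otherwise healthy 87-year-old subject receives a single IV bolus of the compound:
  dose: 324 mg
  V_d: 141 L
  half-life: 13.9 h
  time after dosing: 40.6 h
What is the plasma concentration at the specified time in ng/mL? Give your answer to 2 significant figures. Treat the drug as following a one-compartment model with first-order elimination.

300 ng/mL

C₀ = Dose / Vd = 324.0 / 141 = 2.298 mg/L
k = ln2 / t½ = 0.693147 / 13.9 = 0.04987 h⁻¹
C = C₀ · e^(−k·t) = 2.298 × e^(−0.04987 × 40.6)
  = 2.298 × 0.1320 = 0.3033 mg/L
Convert: 0.3033 mg/L × 1000 = 303.3 ng/mL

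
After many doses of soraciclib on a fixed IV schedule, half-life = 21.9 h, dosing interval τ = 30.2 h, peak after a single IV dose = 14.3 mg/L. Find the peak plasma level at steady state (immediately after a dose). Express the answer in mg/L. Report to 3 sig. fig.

23.2 mg/L

k = ln2 / t½ = 0.693147 / 21.9 = 0.03165 h⁻¹
e^(−kτ) = e^(−0.03165 × 30.2) = 0.3845
Accumulation ratio R = 1 / (1 − e^(−kτ)) = 1 / (1 − 0.3845) = 1.625
Steady-state peak = C₀ × R = 14.3 × 1.625 = 23.24 mg/L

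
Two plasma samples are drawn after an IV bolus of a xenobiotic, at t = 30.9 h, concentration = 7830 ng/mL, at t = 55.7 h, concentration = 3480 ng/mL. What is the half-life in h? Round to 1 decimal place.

21.2 h

k = ln(C₁/C₂) / (t₂ − t₁) = ln(7830/3480) / (55.7 − 30.9)
  = 0.8109 / 24.80 = 0.03270 h⁻¹
t½ = ln2 / k = 0.693147 / 0.03270 = 21.20 h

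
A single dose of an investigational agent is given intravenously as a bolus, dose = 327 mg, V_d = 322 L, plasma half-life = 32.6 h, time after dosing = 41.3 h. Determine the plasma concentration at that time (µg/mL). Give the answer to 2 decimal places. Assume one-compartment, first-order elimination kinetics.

0.42 µg/mL

C₀ = Dose / Vd = 327.0 / 322 = 1.016 mg/L
k = ln2 / t½ = 0.693147 / 32.6 = 0.02126 h⁻¹
C = C₀ · e^(−k·t) = 1.016 × e^(−0.02126 × 41.3)
  = 1.016 × 0.4156 = 0.4222 mg/L
(0.4222 mg/L = 0.4222 µg/mL)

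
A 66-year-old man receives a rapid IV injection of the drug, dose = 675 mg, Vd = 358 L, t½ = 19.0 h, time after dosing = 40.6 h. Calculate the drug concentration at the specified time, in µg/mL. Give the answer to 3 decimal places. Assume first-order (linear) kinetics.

C₀ = Dose / Vd = 675.0 / 358 = 1.885 mg/L
k = ln2 / t½ = 0.693147 / 19.0 = 0.03648 h⁻¹
C = C₀ · e^(−k·t) = 1.885 × e^(−0.03648 × 40.6)
  = 1.885 × 0.2274 = 0.4286 mg/L
(0.4286 mg/L = 0.4286 µg/mL)

0.429 µg/mL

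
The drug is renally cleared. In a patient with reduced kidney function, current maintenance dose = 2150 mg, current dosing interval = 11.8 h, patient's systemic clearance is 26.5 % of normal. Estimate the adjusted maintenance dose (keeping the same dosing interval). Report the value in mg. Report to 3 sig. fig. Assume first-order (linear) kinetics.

570 mg

To keep the same average steady-state level, dosing rate must scale with clearance.
CL ratio = 26.5 / 100 = 0.2650
New dose (same interval) = 2150 × 0.2650 = 569.8 mg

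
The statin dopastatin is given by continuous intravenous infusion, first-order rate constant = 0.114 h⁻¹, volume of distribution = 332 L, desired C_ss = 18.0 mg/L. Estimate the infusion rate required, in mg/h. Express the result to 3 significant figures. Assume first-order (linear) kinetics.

CL = k × Vd = 0.1140 × 332 = 37.85 L/h
At steady state, infusion rate R₀ = Css × CL = 18.0 × 37.85 = 681.3 mg/h

681 mg/h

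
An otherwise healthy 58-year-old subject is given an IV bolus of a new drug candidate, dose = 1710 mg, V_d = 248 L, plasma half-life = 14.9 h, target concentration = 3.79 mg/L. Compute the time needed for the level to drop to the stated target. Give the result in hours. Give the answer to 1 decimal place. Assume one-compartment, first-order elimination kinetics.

12.9 h

C₀ = Dose / Vd = 1710 / 248 = 6.895 mg/L
k = ln2 / t½ = 0.693147 / 14.9 = 0.04652 h⁻¹
t = ln(C₀ / C) / k = ln(6.895 / 3.79) / 0.04652
  = ln(1.819) / 0.04652 = 0.5983 / 0.04652 = 12.86 h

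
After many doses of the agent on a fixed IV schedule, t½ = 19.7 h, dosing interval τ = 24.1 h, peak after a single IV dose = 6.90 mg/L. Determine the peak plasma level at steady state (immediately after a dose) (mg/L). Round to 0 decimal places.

k = ln2 / t½ = 0.693147 / 19.7 = 0.03519 h⁻¹
e^(−kτ) = e^(−0.03519 × 24.1) = 0.4282
Accumulation ratio R = 1 / (1 − e^(−kτ)) = 1 / (1 − 0.4282) = 1.749
Steady-state peak = C₀ × R = 6.90 × 1.749 = 12.07 mg/L

12 mg/L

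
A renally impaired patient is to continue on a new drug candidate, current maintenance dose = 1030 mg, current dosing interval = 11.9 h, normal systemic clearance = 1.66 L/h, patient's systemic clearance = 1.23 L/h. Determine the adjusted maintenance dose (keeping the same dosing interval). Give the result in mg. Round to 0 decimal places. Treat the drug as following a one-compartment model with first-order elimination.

763 mg

To keep the same average steady-state level, dosing rate must scale with clearance.
CL ratio = 1.23 / 1.66 = 0.7410
New dose (same interval) = 1030 × 0.7410 = 763.2 mg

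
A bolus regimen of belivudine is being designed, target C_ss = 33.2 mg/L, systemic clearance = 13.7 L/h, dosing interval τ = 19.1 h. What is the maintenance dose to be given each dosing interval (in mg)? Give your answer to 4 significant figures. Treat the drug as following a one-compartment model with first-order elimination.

8687 mg

At steady state, Dose/τ = Css × CL.
Dose = Css × CL × τ = 33.2 × 13.70 × 19.1 = 8687 mg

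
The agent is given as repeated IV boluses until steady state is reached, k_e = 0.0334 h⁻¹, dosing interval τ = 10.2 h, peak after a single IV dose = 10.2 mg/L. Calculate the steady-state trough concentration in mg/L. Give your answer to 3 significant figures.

25.1 mg/L

e^(−kτ) = e^(−0.03340 × 10.2) = 0.7113
Accumulation ratio R = 1 / (1 − e^(−kτ)) = 1 / (1 − 0.7113) = 3.464
Steady-state trough = C₀ × R × e^(−kτ) = 10.2 × 3.464 × 0.7113 = 25.13 mg/L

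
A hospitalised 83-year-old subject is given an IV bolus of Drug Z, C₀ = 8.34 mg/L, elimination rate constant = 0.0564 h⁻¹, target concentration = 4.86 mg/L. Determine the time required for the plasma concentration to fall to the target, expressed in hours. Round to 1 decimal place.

t = ln(C₀ / C) / k = ln(8.340 / 4.86) / 0.05640
  = ln(1.716) / 0.05640 = 0.5400 / 0.05640 = 9.574 h

9.6 h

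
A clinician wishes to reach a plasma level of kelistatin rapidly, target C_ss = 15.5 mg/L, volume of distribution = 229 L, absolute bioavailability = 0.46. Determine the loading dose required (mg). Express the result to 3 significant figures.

LD = Css × Vd / F = 15.5 × 229 / 0.46 = 7716 mg

7720 mg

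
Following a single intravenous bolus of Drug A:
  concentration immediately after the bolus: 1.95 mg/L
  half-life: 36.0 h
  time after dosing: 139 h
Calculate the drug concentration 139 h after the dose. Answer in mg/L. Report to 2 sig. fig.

k = ln2 / t½ = 0.693147 / 36.0 = 0.01925 h⁻¹
C = C₀ · e^(−k·t) = 1.950 × e^(−0.01925 × 139)
  = 1.950 × 0.06886 = 0.1343 mg/L

0.13 mg/L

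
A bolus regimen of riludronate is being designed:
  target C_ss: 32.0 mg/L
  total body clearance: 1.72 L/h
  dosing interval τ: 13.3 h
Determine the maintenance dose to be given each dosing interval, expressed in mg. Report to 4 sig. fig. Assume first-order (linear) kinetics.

At steady state, Dose/τ = Css × CL.
Dose = Css × CL × τ = 32.0 × 1.720 × 13.3 = 732.0 mg

732.0 mg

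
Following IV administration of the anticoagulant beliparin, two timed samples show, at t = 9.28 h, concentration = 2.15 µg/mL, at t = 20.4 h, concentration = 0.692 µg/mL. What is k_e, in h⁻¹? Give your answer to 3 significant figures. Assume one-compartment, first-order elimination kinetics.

0.102 h⁻¹

k = ln(C₁/C₂) / (t₂ − t₁) = ln(2.15/0.692) / (20.4 − 9.28)
  = 1.134 / 11.12 = 0.1020 h⁻¹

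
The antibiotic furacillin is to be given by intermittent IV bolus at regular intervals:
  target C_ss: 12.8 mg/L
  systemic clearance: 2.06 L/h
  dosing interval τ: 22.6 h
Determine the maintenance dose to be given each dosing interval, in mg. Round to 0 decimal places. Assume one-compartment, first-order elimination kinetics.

596 mg

At steady state, Dose/τ = Css × CL.
Dose = Css × CL × τ = 12.8 × 2.060 × 22.6 = 595.9 mg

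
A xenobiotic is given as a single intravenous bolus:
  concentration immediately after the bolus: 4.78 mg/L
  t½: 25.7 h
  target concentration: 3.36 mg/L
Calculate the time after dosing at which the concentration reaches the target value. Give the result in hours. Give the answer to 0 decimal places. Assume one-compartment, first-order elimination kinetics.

13 h

k = ln2 / t½ = 0.693147 / 25.7 = 0.02697 h⁻¹
t = ln(C₀ / C) / k = ln(4.780 / 3.36) / 0.02697
  = ln(1.423) / 0.02697 = 0.3528 / 0.02697 = 13.08 h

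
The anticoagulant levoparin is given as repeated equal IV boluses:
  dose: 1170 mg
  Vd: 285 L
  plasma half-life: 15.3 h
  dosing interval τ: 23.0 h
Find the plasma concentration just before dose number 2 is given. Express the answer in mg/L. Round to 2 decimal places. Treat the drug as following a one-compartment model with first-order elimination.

C₀ per dose = Dose / Vd = 1170 / 285 = 4.105 mg/L
k = ln2 / t½ = 0.693147 / 15.3 = 0.04530 h⁻¹
Fraction remaining after one interval: r = e^(−kτ) = e^(−0.04530 × 23.0) = 0.3528
Before dose 2, 1 dose has been given (aged 1τ).
C_trough = C₀ × r = 4.105 × 0.3528 = 1.448 mg/L

1.45 mg/L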